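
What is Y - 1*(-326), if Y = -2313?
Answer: -1987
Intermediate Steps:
Y - 1*(-326) = -2313 - 1*(-326) = -2313 + 326 = -1987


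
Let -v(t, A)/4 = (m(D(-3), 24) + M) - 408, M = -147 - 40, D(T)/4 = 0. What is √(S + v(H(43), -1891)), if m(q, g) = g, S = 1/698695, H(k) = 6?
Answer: √1114991022407795/698695 ≈ 47.791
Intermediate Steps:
S = 1/698695 ≈ 1.4312e-6
D(T) = 0 (D(T) = 4*0 = 0)
M = -187
v(t, A) = 2284 (v(t, A) = -4*((24 - 187) - 408) = -4*(-163 - 408) = -4*(-571) = 2284)
√(S + v(H(43), -1891)) = √(1/698695 + 2284) = √(1595819381/698695) = √1114991022407795/698695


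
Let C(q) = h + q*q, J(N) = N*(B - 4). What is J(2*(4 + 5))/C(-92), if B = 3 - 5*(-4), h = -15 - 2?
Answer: 342/8447 ≈ 0.040488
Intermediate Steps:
h = -17
B = 23 (B = 3 + 20 = 23)
J(N) = 19*N (J(N) = N*(23 - 4) = N*19 = 19*N)
C(q) = -17 + q**2 (C(q) = -17 + q*q = -17 + q**2)
J(2*(4 + 5))/C(-92) = (19*(2*(4 + 5)))/(-17 + (-92)**2) = (19*(2*9))/(-17 + 8464) = (19*18)/8447 = 342*(1/8447) = 342/8447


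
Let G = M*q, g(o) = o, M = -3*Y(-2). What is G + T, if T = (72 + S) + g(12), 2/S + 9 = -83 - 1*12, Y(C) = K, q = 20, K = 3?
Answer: -4993/52 ≈ -96.019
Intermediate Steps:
Y(C) = 3
M = -9 (M = -3*3 = -9)
S = -1/52 (S = 2/(-9 + (-83 - 1*12)) = 2/(-9 + (-83 - 12)) = 2/(-9 - 95) = 2/(-104) = 2*(-1/104) = -1/52 ≈ -0.019231)
T = 4367/52 (T = (72 - 1/52) + 12 = 3743/52 + 12 = 4367/52 ≈ 83.981)
G = -180 (G = -9*20 = -180)
G + T = -180 + 4367/52 = -4993/52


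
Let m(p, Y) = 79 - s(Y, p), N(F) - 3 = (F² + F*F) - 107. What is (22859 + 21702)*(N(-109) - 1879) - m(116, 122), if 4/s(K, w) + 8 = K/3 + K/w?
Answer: 5693887946676/5867 ≈ 9.7049e+8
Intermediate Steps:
s(K, w) = 4/(-8 + K/3 + K/w) (s(K, w) = 4/(-8 + (K/3 + K/w)) = 4/(-8 + K/3 + K/w))
N(F) = -104 + 2*F² (N(F) = 3 + ((F² + F*F) - 107) = 3 + ((F² + F²) - 107) = 3 + (2*F² - 107) = 3 + (-107 + 2*F²) = -104 + 2*F²)
m(p, Y) = 79 - 12*p/(-24*p + 3*Y + Y*p)
(22859 + 21702)*(N(-109) - 1879) - m(116, 122) = (22859 + 21702)*((-104 + 2*(-109)²) - 1879) - (-1908*116 + 237*122 + 79*122*116)/(-24*116 + 3*122 + 122*116) = 44561*((-104 + 2*11881) - 1879) - (-221328 + 28914 + 1118008)/(-2784 + 366 + 14152) = 44561*((-104 + 23762) - 1879) - 925594/11734 = 44561*(23658 - 1879) - 925594/11734 = 44561*21779 - 1*462797/5867 = 970494019 - 462797/5867 = 5693887946676/5867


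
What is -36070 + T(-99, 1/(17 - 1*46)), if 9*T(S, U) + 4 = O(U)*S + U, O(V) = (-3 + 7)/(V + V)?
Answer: -1027541/29 ≈ -35432.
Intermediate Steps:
O(V) = 2/V (O(V) = 4/((2*V)) = 4*(1/(2*V)) = 2/V)
T(S, U) = -4/9 + U/9 + 2*S/(9*U) (T(S, U) = -4/9 + ((2/U)*S + U)/9 = -4/9 + (2*S/U + U)/9 = -4/9 + (U + 2*S/U)/9 = -4/9 + (U/9 + 2*S/(9*U)) = -4/9 + U/9 + 2*S/(9*U))
-36070 + T(-99, 1/(17 - 1*46)) = -36070 + (2*(-99) + (-4 + 1/(17 - 1*46))/(17 - 1*46))/(9*(1/(17 - 1*46))) = -36070 + (-198 + (-4 + 1/(17 - 46))/(17 - 46))/(9*(1/(17 - 46))) = -36070 + (-198 + (-4 + 1/(-29))/(-29))/(9*(1/(-29))) = -36070 + (-198 - (-4 - 1/29)/29)/(9*(-1/29)) = -36070 + (⅑)*(-29)*(-198 - 1/29*(-117/29)) = -36070 + (⅑)*(-29)*(-198 + 117/841) = -36070 + (⅑)*(-29)*(-166401/841) = -36070 + 18489/29 = -1027541/29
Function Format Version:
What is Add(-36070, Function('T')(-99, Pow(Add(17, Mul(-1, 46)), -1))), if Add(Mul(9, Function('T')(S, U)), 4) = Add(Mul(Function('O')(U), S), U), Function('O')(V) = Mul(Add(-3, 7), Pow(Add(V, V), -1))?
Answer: Rational(-1027541, 29) ≈ -35432.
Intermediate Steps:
Function('O')(V) = Mul(2, Pow(V, -1)) (Function('O')(V) = Mul(4, Pow(Mul(2, V), -1)) = Mul(4, Mul(Rational(1, 2), Pow(V, -1))) = Mul(2, Pow(V, -1)))
Function('T')(S, U) = Add(Rational(-4, 9), Mul(Rational(1, 9), U), Mul(Rational(2, 9), S, Pow(U, -1))) (Function('T')(S, U) = Add(Rational(-4, 9), Mul(Rational(1, 9), Add(Mul(Mul(2, Pow(U, -1)), S), U))) = Add(Rational(-4, 9), Mul(Rational(1, 9), Add(Mul(2, S, Pow(U, -1)), U))) = Add(Rational(-4, 9), Mul(Rational(1, 9), Add(U, Mul(2, S, Pow(U, -1))))) = Add(Rational(-4, 9), Add(Mul(Rational(1, 9), U), Mul(Rational(2, 9), S, Pow(U, -1)))) = Add(Rational(-4, 9), Mul(Rational(1, 9), U), Mul(Rational(2, 9), S, Pow(U, -1))))
Add(-36070, Function('T')(-99, Pow(Add(17, Mul(-1, 46)), -1))) = Add(-36070, Mul(Rational(1, 9), Pow(Pow(Add(17, Mul(-1, 46)), -1), -1), Add(Mul(2, -99), Mul(Pow(Add(17, Mul(-1, 46)), -1), Add(-4, Pow(Add(17, Mul(-1, 46)), -1)))))) = Add(-36070, Mul(Rational(1, 9), Pow(Pow(Add(17, -46), -1), -1), Add(-198, Mul(Pow(Add(17, -46), -1), Add(-4, Pow(Add(17, -46), -1)))))) = Add(-36070, Mul(Rational(1, 9), Pow(Pow(-29, -1), -1), Add(-198, Mul(Pow(-29, -1), Add(-4, Pow(-29, -1)))))) = Add(-36070, Mul(Rational(1, 9), Pow(Rational(-1, 29), -1), Add(-198, Mul(Rational(-1, 29), Add(-4, Rational(-1, 29)))))) = Add(-36070, Mul(Rational(1, 9), -29, Add(-198, Mul(Rational(-1, 29), Rational(-117, 29))))) = Add(-36070, Mul(Rational(1, 9), -29, Add(-198, Rational(117, 841)))) = Add(-36070, Mul(Rational(1, 9), -29, Rational(-166401, 841))) = Add(-36070, Rational(18489, 29)) = Rational(-1027541, 29)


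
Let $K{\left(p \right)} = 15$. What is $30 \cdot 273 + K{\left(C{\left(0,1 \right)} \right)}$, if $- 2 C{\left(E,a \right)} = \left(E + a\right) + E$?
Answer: $8205$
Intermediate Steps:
$C{\left(E,a \right)} = - E - \frac{a}{2}$ ($C{\left(E,a \right)} = - \frac{\left(E + a\right) + E}{2} = - \frac{a + 2 E}{2} = - E - \frac{a}{2}$)
$30 \cdot 273 + K{\left(C{\left(0,1 \right)} \right)} = 30 \cdot 273 + 15 = 8190 + 15 = 8205$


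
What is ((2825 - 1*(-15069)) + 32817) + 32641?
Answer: 83352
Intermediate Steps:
((2825 - 1*(-15069)) + 32817) + 32641 = ((2825 + 15069) + 32817) + 32641 = (17894 + 32817) + 32641 = 50711 + 32641 = 83352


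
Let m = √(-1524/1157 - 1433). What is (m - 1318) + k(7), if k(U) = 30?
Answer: -1288 + I*√1920047285/1157 ≈ -1288.0 + 37.872*I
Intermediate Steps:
m = I*√1920047285/1157 (m = √(-1524*1/1157 - 1433) = √(-1524/1157 - 1433) = √(-1659505/1157) = I*√1920047285/1157 ≈ 37.872*I)
(m - 1318) + k(7) = (I*√1920047285/1157 - 1318) + 30 = (-1318 + I*√1920047285/1157) + 30 = -1288 + I*√1920047285/1157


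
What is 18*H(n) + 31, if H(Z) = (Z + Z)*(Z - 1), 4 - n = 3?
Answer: 31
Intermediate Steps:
n = 1 (n = 4 - 1*3 = 4 - 3 = 1)
H(Z) = 2*Z*(-1 + Z) (H(Z) = (2*Z)*(-1 + Z) = 2*Z*(-1 + Z))
18*H(n) + 31 = 18*(2*1*(-1 + 1)) + 31 = 18*(2*1*0) + 31 = 18*0 + 31 = 0 + 31 = 31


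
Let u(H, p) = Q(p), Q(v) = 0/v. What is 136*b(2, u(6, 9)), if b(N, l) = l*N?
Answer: 0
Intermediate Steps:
Q(v) = 0
u(H, p) = 0
b(N, l) = N*l
136*b(2, u(6, 9)) = 136*(2*0) = 136*0 = 0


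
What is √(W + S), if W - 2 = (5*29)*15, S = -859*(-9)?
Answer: 2*√2477 ≈ 99.539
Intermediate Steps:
S = 7731
W = 2177 (W = 2 + (5*29)*15 = 2 + 145*15 = 2 + 2175 = 2177)
√(W + S) = √(2177 + 7731) = √9908 = 2*√2477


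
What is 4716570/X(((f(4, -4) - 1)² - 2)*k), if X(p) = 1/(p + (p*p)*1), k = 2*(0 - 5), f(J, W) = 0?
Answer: 518822700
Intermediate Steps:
k = -10 (k = 2*(-5) = -10)
X(p) = 1/(p + p²) (X(p) = 1/(p + p²*1) = 1/(p + p²))
4716570/X(((f(4, -4) - 1)² - 2)*k) = 4716570/((1/(((((0 - 1)² - 2)*(-10)))*(1 + ((0 - 1)² - 2)*(-10))))) = 4716570/((1/(((((-1)² - 2)*(-10)))*(1 + ((-1)² - 2)*(-10))))) = 4716570/((1/((((1 - 2)*(-10)))*(1 + (1 - 2)*(-10))))) = 4716570/((1/(((-1*(-10)))*(1 - 1*(-10))))) = 4716570/((1/(10*(1 + 10)))) = 4716570/(((⅒)/11)) = 4716570/(((⅒)*(1/11))) = 4716570/(1/110) = 4716570*110 = 518822700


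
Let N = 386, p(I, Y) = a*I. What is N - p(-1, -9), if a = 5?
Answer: 391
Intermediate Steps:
p(I, Y) = 5*I
N - p(-1, -9) = 386 - 5*(-1) = 386 - 1*(-5) = 386 + 5 = 391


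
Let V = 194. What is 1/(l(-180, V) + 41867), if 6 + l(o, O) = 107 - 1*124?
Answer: 1/41844 ≈ 2.3898e-5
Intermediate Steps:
l(o, O) = -23 (l(o, O) = -6 + (107 - 1*124) = -6 + (107 - 124) = -6 - 17 = -23)
1/(l(-180, V) + 41867) = 1/(-23 + 41867) = 1/41844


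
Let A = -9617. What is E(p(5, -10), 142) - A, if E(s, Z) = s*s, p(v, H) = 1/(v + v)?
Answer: 961701/100 ≈ 9617.0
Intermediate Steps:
p(v, H) = 1/(2*v)
E(s, Z) = s²
E(p(5, -10), 142) - A = ((½)/5)² - 1*(-9617) = ((½)*(⅕))² + 9617 = (⅒)² + 9617 = 1/100 + 9617 = 961701/100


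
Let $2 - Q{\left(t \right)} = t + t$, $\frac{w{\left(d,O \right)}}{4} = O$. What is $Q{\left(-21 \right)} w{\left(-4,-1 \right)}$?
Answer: $-176$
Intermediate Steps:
$w{\left(d,O \right)} = 4 O$
$Q{\left(t \right)} = 2 - 2 t$ ($Q{\left(t \right)} = 2 - \left(t + t\right) = 2 - 2 t$)
$Q{\left(-21 \right)} w{\left(-4,-1 \right)} = \left(2 - -42\right) 4 \left(-1\right) = \left(2 + 42\right) \left(-4\right) = 44 \left(-4\right) = -176$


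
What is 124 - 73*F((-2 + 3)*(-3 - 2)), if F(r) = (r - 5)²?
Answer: -7176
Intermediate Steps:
F(r) = (-5 + r)²
124 - 73*F((-2 + 3)*(-3 - 2)) = 124 - 73*(-5 + (-2 + 3)*(-3 - 2))² = 124 - 73*(-5 + 1*(-5))² = 124 - 73*(-5 - 5)² = 124 - 73*(-10)² = 124 - 73*100 = 124 - 7300 = -7176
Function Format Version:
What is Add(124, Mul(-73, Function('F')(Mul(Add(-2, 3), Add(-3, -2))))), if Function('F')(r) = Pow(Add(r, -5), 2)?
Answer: -7176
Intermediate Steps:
Function('F')(r) = Pow(Add(-5, r), 2)
Add(124, Mul(-73, Function('F')(Mul(Add(-2, 3), Add(-3, -2))))) = Add(124, Mul(-73, Pow(Add(-5, Mul(Add(-2, 3), Add(-3, -2))), 2))) = Add(124, Mul(-73, Pow(Add(-5, Mul(1, -5)), 2))) = Add(124, Mul(-73, Pow(Add(-5, -5), 2))) = Add(124, Mul(-73, Pow(-10, 2))) = Add(124, Mul(-73, 100)) = Add(124, -7300) = -7176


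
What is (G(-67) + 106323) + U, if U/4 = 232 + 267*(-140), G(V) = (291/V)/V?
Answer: -189745250/4489 ≈ -42269.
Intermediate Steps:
G(V) = 291/V²
U = -148592 (U = 4*(232 + 267*(-140)) = 4*(232 - 37380) = 4*(-37148) = -148592)
(G(-67) + 106323) + U = (291/(-67)² + 106323) - 148592 = (291*(1/4489) + 106323) - 148592 = (291/4489 + 106323) - 148592 = 477284238/4489 - 148592 = -189745250/4489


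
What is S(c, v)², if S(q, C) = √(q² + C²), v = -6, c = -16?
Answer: 292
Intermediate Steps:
S(q, C) = √(C² + q²)
S(c, v)² = (√((-6)² + (-16)²))² = (√(36 + 256))² = (√292)² = (2*√73)² = 292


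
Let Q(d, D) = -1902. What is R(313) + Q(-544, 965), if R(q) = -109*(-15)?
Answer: -267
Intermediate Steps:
R(q) = 1635
R(313) + Q(-544, 965) = 1635 - 1902 = -267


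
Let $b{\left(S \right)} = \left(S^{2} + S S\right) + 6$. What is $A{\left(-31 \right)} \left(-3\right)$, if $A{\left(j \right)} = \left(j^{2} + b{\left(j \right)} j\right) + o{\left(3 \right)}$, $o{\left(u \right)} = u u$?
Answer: $176394$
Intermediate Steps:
$b{\left(S \right)} = 6 + 2 S^{2}$ ($b{\left(S \right)} = \left(S^{2} + S^{2}\right) + 6 = 2 S^{2} + 6 = 6 + 2 S^{2}$)
$o{\left(u \right)} = u^{2}$
$A{\left(j \right)} = 9 + j^{2} + j \left(6 + 2 j^{2}\right)$ ($A{\left(j \right)} = \left(j^{2} + \left(6 + 2 j^{2}\right) j\right) + 3^{2} = \left(j^{2} + j \left(6 + 2 j^{2}\right)\right) + 9 = 9 + j^{2} + j \left(6 + 2 j^{2}\right)$)
$A{\left(-31 \right)} \left(-3\right) = \left(9 + \left(-31\right)^{2} + 2 \left(-31\right) \left(3 + \left(-31\right)^{2}\right)\right) \left(-3\right) = \left(9 + 961 + 2 \left(-31\right) \left(3 + 961\right)\right) \left(-3\right) = \left(9 + 961 + 2 \left(-31\right) 964\right) \left(-3\right) = \left(9 + 961 - 59768\right) \left(-3\right) = \left(-58798\right) \left(-3\right) = 176394$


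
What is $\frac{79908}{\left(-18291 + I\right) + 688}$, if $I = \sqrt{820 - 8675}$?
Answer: $- \frac{351655131}{77468366} - \frac{19977 i \sqrt{7855}}{77468366} \approx -4.5393 - 0.022855 i$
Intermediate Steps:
$I = i \sqrt{7855}$ ($I = \sqrt{820 - 8675} = \sqrt{-7855} = i \sqrt{7855} \approx 88.628 i$)
$\frac{79908}{\left(-18291 + I\right) + 688} = \frac{79908}{\left(-18291 + i \sqrt{7855}\right) + 688} = \frac{79908}{-17603 + i \sqrt{7855}}$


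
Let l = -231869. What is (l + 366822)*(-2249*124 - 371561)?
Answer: -87778424461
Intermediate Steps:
(l + 366822)*(-2249*124 - 371561) = (-231869 + 366822)*(-2249*124 - 371561) = 134953*(-278876 - 371561) = 134953*(-650437) = -87778424461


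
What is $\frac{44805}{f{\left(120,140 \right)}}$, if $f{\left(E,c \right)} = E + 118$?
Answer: $\frac{44805}{238} \approx 188.26$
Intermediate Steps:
$f{\left(E,c \right)} = 118 + E$
$\frac{44805}{f{\left(120,140 \right)}} = \frac{44805}{118 + 120} = \frac{44805}{238}$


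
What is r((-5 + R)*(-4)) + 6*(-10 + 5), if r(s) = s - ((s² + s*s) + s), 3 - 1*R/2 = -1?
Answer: -318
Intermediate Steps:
R = 8 (R = 6 - 2*(-1) = 6 + 2 = 8)
r(s) = -2*s² (r(s) = s - ((s² + s²) + s) = s - (2*s² + s) = s - (s + 2*s²) = s + (-s - 2*s²) = -2*s²)
r((-5 + R)*(-4)) + 6*(-10 + 5) = -2*16*(-5 + 8)² + 6*(-10 + 5) = -2*(3*(-4))² + 6*(-5) = -2*(-12)² - 30 = -2*144 - 30 = -288 - 30 = -318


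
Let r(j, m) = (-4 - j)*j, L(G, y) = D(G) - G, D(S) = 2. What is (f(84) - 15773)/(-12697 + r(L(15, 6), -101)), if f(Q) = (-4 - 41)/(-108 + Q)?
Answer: 126169/102512 ≈ 1.2308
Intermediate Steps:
L(G, y) = 2 - G
r(j, m) = j*(-4 - j)
f(Q) = -45/(-108 + Q)
(f(84) - 15773)/(-12697 + r(L(15, 6), -101)) = (-45/(-108 + 84) - 15773)/(-12697 - (2 - 1*15)*(4 + (2 - 1*15))) = (-45/(-24) - 15773)/(-12697 - (2 - 15)*(4 + (2 - 15))) = (-45*(-1/24) - 15773)/(-12697 - 1*(-13)*(4 - 13)) = (15/8 - 15773)/(-12697 - 1*(-13)*(-9)) = -126169/(8*(-12697 - 117)) = -126169/8/(-12814) = -126169/8*(-1/12814) = 126169/102512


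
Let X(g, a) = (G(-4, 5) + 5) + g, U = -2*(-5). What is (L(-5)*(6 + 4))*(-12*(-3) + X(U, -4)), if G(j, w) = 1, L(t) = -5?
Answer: -2600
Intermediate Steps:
U = 10
X(g, a) = 6 + g (X(g, a) = (1 + 5) + g = 6 + g)
(L(-5)*(6 + 4))*(-12*(-3) + X(U, -4)) = (-5*(6 + 4))*(-12*(-3) + (6 + 10)) = (-5*10)*(36 + 16) = -50*52 = -2600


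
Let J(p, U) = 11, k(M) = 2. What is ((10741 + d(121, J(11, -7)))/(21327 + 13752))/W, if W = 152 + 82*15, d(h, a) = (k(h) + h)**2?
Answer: 12935/24239589 ≈ 0.00053363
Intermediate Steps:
d(h, a) = (2 + h)**2
W = 1382 (W = 152 + 1230 = 1382)
((10741 + d(121, J(11, -7)))/(21327 + 13752))/W = ((10741 + (2 + 121)**2)/(21327 + 13752))/1382 = ((10741 + 123**2)/35079)*(1/1382) = ((10741 + 15129)*(1/35079))*(1/1382) = (25870*(1/35079))*(1/1382) = (25870/35079)*(1/1382) = 12935/24239589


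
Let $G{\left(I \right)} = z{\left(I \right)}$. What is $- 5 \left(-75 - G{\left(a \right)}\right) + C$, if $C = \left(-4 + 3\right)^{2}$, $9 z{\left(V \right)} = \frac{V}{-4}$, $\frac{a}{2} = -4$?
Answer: $\frac{3394}{9} \approx 377.11$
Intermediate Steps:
$a = -8$ ($a = 2 \left(-4\right) = -8$)
$z{\left(V \right)} = - \frac{V}{36}$ ($z{\left(V \right)} = \frac{V \frac{1}{-4}}{9} = \frac{V \left(- \frac{1}{4}\right)}{9} = \frac{\left(- \frac{1}{4}\right) V}{9} = - \frac{V}{36}$)
$G{\left(I \right)} = - \frac{I}{36}$
$C = 1$ ($C = \left(-1\right)^{2} = 1$)
$- 5 \left(-75 - G{\left(a \right)}\right) + C = - 5 \left(-75 - \left(- \frac{1}{36}\right) \left(-8\right)\right) + 1 = - 5 \left(-75 - \frac{2}{9}\right) + 1 = \left(-5\right) \left(- \frac{677}{9}\right) + 1 = \frac{3385}{9} + 1 = \frac{3394}{9}$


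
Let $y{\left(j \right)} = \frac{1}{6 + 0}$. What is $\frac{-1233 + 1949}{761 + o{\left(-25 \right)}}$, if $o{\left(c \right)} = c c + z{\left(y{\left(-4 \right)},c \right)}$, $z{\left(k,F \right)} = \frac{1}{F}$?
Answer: $\frac{17900}{34649} \approx 0.51661$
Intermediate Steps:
$y{\left(j \right)} = \frac{1}{6}$
$o{\left(c \right)} = \frac{1}{c} + c^{2}$ ($o{\left(c \right)} = c c + \frac{1}{c} = c^{2} + \frac{1}{c} = \frac{1}{c} + c^{2}$)
$\frac{-1233 + 1949}{761 + o{\left(-25 \right)}} = \frac{-1233 + 1949}{761 + \frac{1 + \left(-25\right)^{3}}{-25}} = \frac{716}{761 - \frac{1 - 15625}{25}} = \frac{716}{761 - - \frac{15624}{25}} = \frac{716}{761 + \frac{15624}{25}} = \frac{716}{\frac{34649}{25}} = 716 \cdot \frac{25}{34649} = \frac{17900}{34649}$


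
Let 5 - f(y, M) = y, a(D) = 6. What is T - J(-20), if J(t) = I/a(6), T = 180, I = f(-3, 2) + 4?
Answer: 178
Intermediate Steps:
f(y, M) = 5 - y
I = 12 (I = (5 - 1*(-3)) + 4 = (5 + 3) + 4 = 8 + 4 = 12)
J(t) = 2 (J(t) = 12/6 = 12*(1/6) = 2)
T - J(-20) = 180 - 1*2 = 180 - 2 = 178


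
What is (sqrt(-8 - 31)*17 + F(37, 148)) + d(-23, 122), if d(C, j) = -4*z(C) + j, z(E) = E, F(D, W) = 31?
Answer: 245 + 17*I*sqrt(39) ≈ 245.0 + 106.16*I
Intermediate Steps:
d(C, j) = j - 4*C (d(C, j) = -4*C + j = j - 4*C)
(sqrt(-8 - 31)*17 + F(37, 148)) + d(-23, 122) = (sqrt(-8 - 31)*17 + 31) + (122 - 4*(-23)) = (sqrt(-39)*17 + 31) + (122 + 92) = ((I*sqrt(39))*17 + 31) + 214 = (17*I*sqrt(39) + 31) + 214 = (31 + 17*I*sqrt(39)) + 214 = 245 + 17*I*sqrt(39)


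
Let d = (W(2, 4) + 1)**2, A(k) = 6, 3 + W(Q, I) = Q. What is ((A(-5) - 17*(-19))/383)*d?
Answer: 0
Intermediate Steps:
W(Q, I) = -3 + Q
d = 0 (d = ((-3 + 2) + 1)**2 = (-1 + 1)**2 = 0**2 = 0)
((A(-5) - 17*(-19))/383)*d = ((6 - 17*(-19))/383)*0 = ((6 + 323)*(1/383))*0 = (329*(1/383))*0 = (329/383)*0 = 0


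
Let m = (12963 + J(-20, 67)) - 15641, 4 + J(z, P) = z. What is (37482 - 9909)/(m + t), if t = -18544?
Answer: -9191/7082 ≈ -1.2978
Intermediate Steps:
J(z, P) = -4 + z
m = -2702 (m = (12963 + (-4 - 20)) - 15641 = (12963 - 24) - 15641 = 12939 - 15641 = -2702)
(37482 - 9909)/(m + t) = (37482 - 9909)/(-2702 - 18544) = 27573/(-21246) = 27573*(-1/21246) = -9191/7082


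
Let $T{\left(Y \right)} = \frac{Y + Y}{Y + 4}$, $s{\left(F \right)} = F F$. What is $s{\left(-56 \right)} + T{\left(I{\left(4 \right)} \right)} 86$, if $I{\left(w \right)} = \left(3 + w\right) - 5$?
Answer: $\frac{9580}{3} \approx 3193.3$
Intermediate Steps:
$s{\left(F \right)} = F^{2}$
$I{\left(w \right)} = -2 + w$
$T{\left(Y \right)} = \frac{2 Y}{4 + Y}$
$s{\left(-56 \right)} + T{\left(I{\left(4 \right)} \right)} 86 = \left(-56\right)^{2} + \frac{2 \left(-2 + 4\right)}{4 + \left(-2 + 4\right)} 86 = 3136 + 2 \cdot 2 \frac{1}{4 + 2} \cdot 86 = 3136 + 2 \cdot 2 \cdot \frac{1}{6} \cdot 86 = 3136 + \frac{2}{3} \cdot 86 = 3136 + \frac{172}{3} = \frac{9580}{3}$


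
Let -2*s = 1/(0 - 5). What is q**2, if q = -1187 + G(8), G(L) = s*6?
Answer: 35188624/25 ≈ 1.4075e+6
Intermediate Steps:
s = 1/10 (s = -1/(2*(0 - 5)) = -1/2/(-5) = -1/2*(-1/5) = 1/10 ≈ 0.10000)
G(L) = 3/5 (G(L) = (1/10)*6 = 3/5)
q = -5932/5 (q = -1187 + 3/5 = -5932/5 ≈ -1186.4)
q**2 = (-5932/5)**2 = 35188624/25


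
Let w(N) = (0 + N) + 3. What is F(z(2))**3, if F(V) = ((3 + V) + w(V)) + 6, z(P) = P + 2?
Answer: 8000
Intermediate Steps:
w(N) = 3 + N (w(N) = N + 3 = 3 + N)
z(P) = 2 + P
F(V) = 12 + 2*V (F(V) = ((3 + V) + (3 + V)) + 6 = (6 + 2*V) + 6 = 12 + 2*V)
F(z(2))**3 = (12 + 2*(2 + 2))**3 = (12 + 2*4)**3 = (12 + 8)**3 = 20**3 = 8000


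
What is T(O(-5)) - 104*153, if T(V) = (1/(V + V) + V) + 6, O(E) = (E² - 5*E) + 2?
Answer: -1648815/104 ≈ -15854.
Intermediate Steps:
O(E) = 2 + E² - 5*E
T(V) = 6 + V + 1/(2*V) (T(V) = (1/(2*V) + V) + 6 = (V + 1/(2*V)) + 6 = 6 + V + 1/(2*V))
T(O(-5)) - 104*153 = (6 + (2 + (-5)² - 5*(-5)) + 1/(2*(2 + (-5)² - 5*(-5)))) - 104*153 = (6 + (2 + 25 + 25) + 1/(2*(2 + 25 + 25))) - 15912 = (6 + 52 + (½)/52) - 15912 = (6 + 52 + (½)*(1/52)) - 15912 = (6 + 52 + 1/104) - 15912 = 6033/104 - 15912 = -1648815/104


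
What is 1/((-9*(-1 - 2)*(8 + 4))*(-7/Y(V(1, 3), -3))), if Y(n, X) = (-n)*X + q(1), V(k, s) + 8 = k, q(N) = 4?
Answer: 17/2268 ≈ 0.0074956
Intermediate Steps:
V(k, s) = -8 + k
Y(n, X) = 4 - X*n (Y(n, X) = (-n)*X + 4 = -X*n + 4 = 4 - X*n)
1/((-9*(-1 - 2)*(8 + 4))*(-7/Y(V(1, 3), -3))) = 1/((-9*(-1 - 2)*(8 + 4))*(-7/(4 - 1*(-3)*(-8 + 1)))) = 1/((-(-27)*12)*(-7/(4 - 1*(-3)*(-7)))) = 1/((-9*(-36))*(-7/(4 - 21))) = 1/(324*(-7/(-17))) = 1/(324*(-7*(-1/17))) = 1/(324*(7/17)) = 1/(2268/17) = 17/2268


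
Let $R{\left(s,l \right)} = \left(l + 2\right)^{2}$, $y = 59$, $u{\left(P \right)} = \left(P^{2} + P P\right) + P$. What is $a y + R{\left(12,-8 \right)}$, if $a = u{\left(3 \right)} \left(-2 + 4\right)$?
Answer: $2514$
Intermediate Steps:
$u{\left(P \right)} = P + 2 P^{2}$ ($u{\left(P \right)} = \left(P^{2} + P^{2}\right) + P = 2 P^{2} + P = P + 2 P^{2}$)
$R{\left(s,l \right)} = \left(2 + l\right)^{2}$
$a = 42$ ($a = 3 \left(1 + 2 \cdot 3\right) \left(-2 + 4\right) = 3 \left(1 + 6\right) 2 = 3 \cdot 7 \cdot 2 = 21 \cdot 2 = 42$)
$a y + R{\left(12,-8 \right)} = 42 \cdot 59 + \left(2 - 8\right)^{2} = 2478 + \left(-6\right)^{2} = 2478 + 36 = 2514$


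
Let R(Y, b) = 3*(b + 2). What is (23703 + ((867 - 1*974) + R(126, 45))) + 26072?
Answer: 49809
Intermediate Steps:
R(Y, b) = 6 + 3*b (R(Y, b) = 3*(2 + b) = 6 + 3*b)
(23703 + ((867 - 1*974) + R(126, 45))) + 26072 = (23703 + ((867 - 1*974) + (6 + 3*45))) + 26072 = (23703 + ((867 - 974) + (6 + 135))) + 26072 = (23703 + (-107 + 141)) + 26072 = (23703 + 34) + 26072 = 23737 + 26072 = 49809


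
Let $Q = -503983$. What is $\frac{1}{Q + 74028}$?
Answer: $- \frac{1}{429955} \approx -2.3258 \cdot 10^{-6}$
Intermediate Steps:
$\frac{1}{Q + 74028} = \frac{1}{-503983 + 74028} = \frac{1}{-429955} = - \frac{1}{429955}$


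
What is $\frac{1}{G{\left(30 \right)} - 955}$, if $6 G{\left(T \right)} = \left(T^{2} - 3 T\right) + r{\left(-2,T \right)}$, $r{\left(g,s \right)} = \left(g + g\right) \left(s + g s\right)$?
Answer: $- \frac{1}{800} \approx -0.00125$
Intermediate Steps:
$r{\left(g,s \right)} = 2 g \left(s + g s\right)$
$G{\left(T \right)} = \frac{T}{6} + \frac{T^{2}}{6}$ ($G{\left(T \right)} = \frac{\left(T^{2} - 3 T\right) + 2 \left(-2\right) T \left(1 - 2\right)}{6} = \frac{\left(T^{2} - 3 T\right) + 2 \left(-2\right) T \left(-1\right)}{6} = \frac{\left(T^{2} - 3 T\right) + 4 T}{6} = \frac{T + T^{2}}{6} = \frac{T}{6} + \frac{T^{2}}{6}$)
$\frac{1}{G{\left(30 \right)} - 955} = \frac{1}{\frac{1}{6} \cdot 30 \left(1 + 30\right) - 955} = \frac{1}{\frac{1}{6} \cdot 30 \cdot 31 - 955} = \frac{1}{155 - 955} = \frac{1}{-800} = - \frac{1}{800}$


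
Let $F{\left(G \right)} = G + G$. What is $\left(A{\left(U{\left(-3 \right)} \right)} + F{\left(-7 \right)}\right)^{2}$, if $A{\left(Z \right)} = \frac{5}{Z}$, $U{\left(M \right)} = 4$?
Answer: $\frac{2601}{16} \approx 162.56$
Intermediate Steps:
$F{\left(G \right)} = 2 G$
$\left(A{\left(U{\left(-3 \right)} \right)} + F{\left(-7 \right)}\right)^{2} = \left(\frac{5}{4} + 2 \left(-7\right)\right)^{2} = \left(5 \cdot \frac{1}{4} - 14\right)^{2} = \left(\frac{5}{4} - 14\right)^{2} = \left(- \frac{51}{4}\right)^{2} = \frac{2601}{16}$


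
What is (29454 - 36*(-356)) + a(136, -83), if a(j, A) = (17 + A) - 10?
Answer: 42194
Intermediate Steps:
a(j, A) = 7 + A
(29454 - 36*(-356)) + a(136, -83) = (29454 - 36*(-356)) + (7 - 83) = (29454 + 12816) - 76 = 42270 - 76 = 42194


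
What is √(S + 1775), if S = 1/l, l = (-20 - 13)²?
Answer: 4*√120811/33 ≈ 42.131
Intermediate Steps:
l = 1089 (l = (-33)² = 1089)
S = 1/1089 ≈ 0.00091827
√(S + 1775) = √(1/1089 + 1775) = √(1932976/1089) = 4*√120811/33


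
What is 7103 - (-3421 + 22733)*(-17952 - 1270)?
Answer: 371222367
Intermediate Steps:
7103 - (-3421 + 22733)*(-17952 - 1270) = 7103 - 19312*(-19222) = 7103 - 1*(-371215264) = 7103 + 371215264 = 371222367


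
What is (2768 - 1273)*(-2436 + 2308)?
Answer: -191360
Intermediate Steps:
(2768 - 1273)*(-2436 + 2308) = 1495*(-128) = -191360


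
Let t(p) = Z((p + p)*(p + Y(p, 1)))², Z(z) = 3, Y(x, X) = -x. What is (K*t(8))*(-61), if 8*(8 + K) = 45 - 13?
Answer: 2196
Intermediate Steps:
K = -4 (K = -8 + (45 - 13)/8 = -8 + (⅛)*32 = -8 + 4 = -4)
t(p) = 9 (t(p) = 3² = 9)
(K*t(8))*(-61) = -4*9*(-61) = -36*(-61) = 2196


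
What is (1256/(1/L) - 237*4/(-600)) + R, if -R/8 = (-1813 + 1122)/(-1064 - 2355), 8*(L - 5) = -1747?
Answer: -45814435349/170950 ≈ -2.6800e+5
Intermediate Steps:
L = -1707/8 (L = 5 + (1/8)*(-1747) = 5 - 1747/8 = -1707/8 ≈ -213.38)
R = -5528/3419 (R = -8*(-1813 + 1122)/(-1064 - 2355) = -(-5528)/(-3419) = -(-5528)*(-1)/3419 = -8*691/3419 = -5528/3419 ≈ -1.6168)
(1256/(1/L) - 237*4/(-600)) + R = (1256/(1/(-1707/8)) - 237*4/(-600)) - 5528/3419 = (1256/(-8/1707) - 948*(-1/600)) - 5528/3419 = (1256*(-1707/8) + 79/50) - 5528/3419 = (-267999 + 79/50) - 5528/3419 = -13399871/50 - 5528/3419 = -45814435349/170950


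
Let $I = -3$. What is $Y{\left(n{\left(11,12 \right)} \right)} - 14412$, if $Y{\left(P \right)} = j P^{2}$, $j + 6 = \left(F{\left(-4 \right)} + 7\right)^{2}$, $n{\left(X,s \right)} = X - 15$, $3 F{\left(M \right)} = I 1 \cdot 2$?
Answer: $-14108$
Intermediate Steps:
$F{\left(M \right)} = -2$ ($F{\left(M \right)} = \frac{\left(-3\right) 1 \cdot 2}{3} = \frac{\left(-3\right) 2}{3} = \frac{1}{3} \left(-6\right) = -2$)
$n{\left(X,s \right)} = -15 + X$ ($n{\left(X,s \right)} = X - 15 = -15 + X$)
$j = 19$ ($j = -6 + \left(-2 + 7\right)^{2} = -6 + 5^{2} = -6 + 25 = 19$)
$Y{\left(P \right)} = 19 P^{2}$
$Y{\left(n{\left(11,12 \right)} \right)} - 14412 = 19 \left(-15 + 11\right)^{2} - 14412 = 19 \left(-4\right)^{2} - 14412 = 19 \cdot 16 - 14412 = 304 - 14412 = -14108$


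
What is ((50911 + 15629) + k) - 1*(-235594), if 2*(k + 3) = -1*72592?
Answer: 265835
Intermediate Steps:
k = -36299 (k = -3 + (-1*72592)/2 = -3 + (½)*(-72592) = -3 - 36296 = -36299)
((50911 + 15629) + k) - 1*(-235594) = ((50911 + 15629) - 36299) - 1*(-235594) = (66540 - 36299) + 235594 = 30241 + 235594 = 265835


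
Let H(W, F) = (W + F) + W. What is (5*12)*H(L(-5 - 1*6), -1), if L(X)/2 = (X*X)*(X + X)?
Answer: -638940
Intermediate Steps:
L(X) = 4*X**3 (L(X) = 2*((X*X)*(X + X)) = 2*(X**2*(2*X)) = 2*(2*X**3) = 4*X**3)
H(W, F) = F + 2*W (H(W, F) = (F + W) + W = F + 2*W)
(5*12)*H(L(-5 - 1*6), -1) = (5*12)*(-1 + 2*(4*(-5 - 1*6)**3)) = 60*(-1 + 2*(4*(-5 - 6)**3)) = 60*(-1 + 2*(4*(-11)**3)) = 60*(-1 + 2*(4*(-1331))) = 60*(-1 + 2*(-5324)) = 60*(-1 - 10648) = 60*(-10649) = -638940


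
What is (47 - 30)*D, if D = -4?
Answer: -68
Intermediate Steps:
(47 - 30)*D = (47 - 30)*(-4) = 17*(-4) = -68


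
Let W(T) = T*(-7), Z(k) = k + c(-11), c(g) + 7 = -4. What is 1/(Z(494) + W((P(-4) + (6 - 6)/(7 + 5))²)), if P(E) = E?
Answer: 1/371 ≈ 0.0026954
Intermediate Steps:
c(g) = -11 (c(g) = -7 - 4 = -11)
Z(k) = -11 + k (Z(k) = k - 11 = -11 + k)
W(T) = -7*T
1/(Z(494) + W((P(-4) + (6 - 6)/(7 + 5))²)) = 1/((-11 + 494) - 7*(-4 + (6 - 6)/(7 + 5))²) = 1/(483 - 7*(-4 + 0/12)²) = 1/(483 - 7*(-4 + 0*(1/12))²) = 1/(483 - 7*(-4 + 0)²) = 1/(483 - 7*(-4)²) = 1/(483 - 7*16) = 1/(483 - 112) = 1/371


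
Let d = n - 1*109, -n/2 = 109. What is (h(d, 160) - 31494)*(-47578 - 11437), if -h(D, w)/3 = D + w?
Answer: 1829051895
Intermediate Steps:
n = -218 (n = -2*109 = -218)
d = -327 (d = -218 - 1*109 = -218 - 109 = -327)
h(D, w) = -3*D - 3*w (h(D, w) = -3*(D + w) = -3*D - 3*w)
(h(d, 160) - 31494)*(-47578 - 11437) = ((-3*(-327) - 3*160) - 31494)*(-47578 - 11437) = ((981 - 480) - 31494)*(-59015) = (501 - 31494)*(-59015) = -30993*(-59015) = 1829051895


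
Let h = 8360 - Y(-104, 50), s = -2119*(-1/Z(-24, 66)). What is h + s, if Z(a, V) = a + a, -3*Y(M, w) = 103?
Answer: 133603/16 ≈ 8350.2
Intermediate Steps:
Y(M, w) = -103/3 (Y(M, w) = -1/3*103 = -103/3)
Z(a, V) = 2*a
s = -2119/48 (s = -2119/((-2*(-24))) = -2119/((-1*(-48))) = -2119/48 ≈ -44.146)
h = 25183/3 (h = 8360 - 1*(-103/3) = 8360 + 103/3 = 25183/3 ≈ 8394.3)
h + s = 25183/3 - 2119/48 = 133603/16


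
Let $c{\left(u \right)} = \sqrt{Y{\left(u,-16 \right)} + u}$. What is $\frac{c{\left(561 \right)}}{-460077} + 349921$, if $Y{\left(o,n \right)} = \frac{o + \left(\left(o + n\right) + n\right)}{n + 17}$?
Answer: $349921 - \frac{\sqrt{1651}}{460077} \approx 3.4992 \cdot 10^{5}$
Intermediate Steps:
$Y{\left(o,n \right)} = \frac{2 n + 2 o}{17 + n}$ ($Y{\left(o,n \right)} = \frac{o + \left(\left(n + o\right) + n\right)}{17 + n} = \frac{o + \left(o + 2 n\right)}{17 + n} = \frac{2 n + 2 o}{17 + n}$)
$c{\left(u \right)} = \sqrt{-32 + 3 u}$ ($c{\left(u \right)} = \sqrt{\frac{2 \left(-16 + u\right)}{17 - 16} + u} = \sqrt{\frac{2 \left(-16 + u\right)}{1} + u} = \sqrt{2 \cdot 1 \left(-16 + u\right) + u} = \sqrt{\left(-32 + 2 u\right) + u} = \sqrt{-32 + 3 u}$)
$\frac{c{\left(561 \right)}}{-460077} + 349921 = \frac{\sqrt{-32 + 3 \cdot 561}}{-460077} + 349921 = \sqrt{-32 + 1683} \left(- \frac{1}{460077}\right) + 349921 = \sqrt{1651} \left(- \frac{1}{460077}\right) + 349921 = - \frac{\sqrt{1651}}{460077} + 349921 = 349921 - \frac{\sqrt{1651}}{460077}$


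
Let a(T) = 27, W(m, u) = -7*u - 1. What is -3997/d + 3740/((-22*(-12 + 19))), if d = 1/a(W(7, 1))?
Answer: -755603/7 ≈ -1.0794e+5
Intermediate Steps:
W(m, u) = -1 - 7*u
d = 1/27 ≈ 0.037037
-3997/d + 3740/((-22*(-12 + 19))) = -3997/1/27 + 3740/((-22*(-12 + 19))) = -3997*27 + 3740/((-22*7)) = -107919 + 3740/(-154) = -107919 + 3740*(-1/154) = -107919 - 170/7 = -755603/7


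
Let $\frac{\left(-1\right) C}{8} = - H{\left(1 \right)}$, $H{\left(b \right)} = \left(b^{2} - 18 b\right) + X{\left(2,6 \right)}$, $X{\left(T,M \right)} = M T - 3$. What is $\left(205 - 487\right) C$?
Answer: $18048$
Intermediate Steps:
$X{\left(T,M \right)} = -3 + M T$
$H{\left(b \right)} = 9 + b^{2} - 18 b$ ($H{\left(b \right)} = \left(b^{2} - 18 b\right) + \left(-3 + 6 \cdot 2\right) = \left(b^{2} - 18 b\right) + \left(-3 + 12\right) = \left(b^{2} - 18 b\right) + 9 = 9 + b^{2} - 18 b$)
$C = -64$ ($C = - 8 \left(- (9 + 1^{2} - 18)\right) = - 8 \left(- (9 + 1 - 18)\right) = - 8 \left(\left(-1\right) \left(-8\right)\right) = \left(-8\right) 8 = -64$)
$\left(205 - 487\right) C = \left(205 - 487\right) \left(-64\right) = \left(-282\right) \left(-64\right) = 18048$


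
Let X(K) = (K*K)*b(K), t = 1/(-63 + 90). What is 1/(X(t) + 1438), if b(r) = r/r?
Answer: 729/1048303 ≈ 0.00069541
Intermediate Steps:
b(r) = 1
t = 1/27 ≈ 0.037037
X(K) = K**2 (X(K) = (K*K)*1 = K**2*1 = K**2)
1/(X(t) + 1438) = 1/((1/27)**2 + 1438) = 1/(1/729 + 1438) = 1/(1048303/729) = 729/1048303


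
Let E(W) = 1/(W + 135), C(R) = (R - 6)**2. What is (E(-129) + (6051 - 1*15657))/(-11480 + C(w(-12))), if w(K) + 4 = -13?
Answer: 57635/65706 ≈ 0.87716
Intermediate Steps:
w(K) = -17 (w(K) = -4 - 13 = -17)
C(R) = (-6 + R)**2
E(W) = 1/(135 + W)
(E(-129) + (6051 - 1*15657))/(-11480 + C(w(-12))) = (1/(135 - 129) + (6051 - 1*15657))/(-11480 + (-6 - 17)**2) = (1/6 + (6051 - 15657))/(-11480 + (-23)**2) = (1/6 - 9606)/(-11480 + 529) = -57635/6/(-10951) = -57635/6*(-1/10951) = 57635/65706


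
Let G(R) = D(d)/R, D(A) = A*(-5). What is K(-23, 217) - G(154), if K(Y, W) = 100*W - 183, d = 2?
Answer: 1656814/77 ≈ 21517.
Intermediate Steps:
D(A) = -5*A
G(R) = -10/R (G(R) = (-5*2)/R = -10/R)
K(Y, W) = -183 + 100*W
K(-23, 217) - G(154) = (-183 + 100*217) - (-10)/154 = (-183 + 21700) - (-10)/154 = 21517 - 1*(-5/77) = 21517 + 5/77 = 1656814/77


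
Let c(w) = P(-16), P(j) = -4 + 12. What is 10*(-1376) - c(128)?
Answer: -13768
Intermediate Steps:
P(j) = 8
c(w) = 8
10*(-1376) - c(128) = 10*(-1376) - 1*8 = -13760 - 8 = -13768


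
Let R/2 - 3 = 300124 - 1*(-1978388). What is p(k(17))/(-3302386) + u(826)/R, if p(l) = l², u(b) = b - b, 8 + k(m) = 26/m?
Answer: -6050/477194777 ≈ -1.2678e-5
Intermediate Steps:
k(m) = -8 + 26/m
u(b) = 0
R = 4557030 (R = 6 + 2*(300124 - 1*(-1978388)) = 6 + 2*(300124 + 1978388) = 6 + 2*2278512 = 6 + 4557024 = 4557030)
p(k(17))/(-3302386) + u(826)/R = (-8 + 26/17)²/(-3302386) + 0/4557030 = (-8 + 26*(1/17))²*(-1/3302386) + 0*(1/4557030) = (-8 + 26/17)²*(-1/3302386) + 0 = (-110/17)²*(-1/3302386) + 0 = (12100/289)*(-1/3302386) + 0 = -6050/477194777 + 0 = -6050/477194777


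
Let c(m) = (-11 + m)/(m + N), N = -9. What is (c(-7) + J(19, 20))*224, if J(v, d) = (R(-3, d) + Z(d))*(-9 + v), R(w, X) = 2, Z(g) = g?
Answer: 49532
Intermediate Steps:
J(v, d) = (-9 + v)*(2 + d) (J(v, d) = (2 + d)*(-9 + v) = (-9 + v)*(2 + d))
c(m) = (-11 + m)/(-9 + m) (c(m) = (-11 + m)/(m - 9) = (-11 + m)/(-9 + m))
(c(-7) + J(19, 20))*224 = ((-11 - 7)/(-9 - 7) + (-18 - 9*20 + 2*19 + 20*19))*224 = (-18/(-16) + (-18 - 180 + 38 + 380))*224 = (-1/16*(-18) + 220)*224 = (9/8 + 220)*224 = (1769/8)*224 = 49532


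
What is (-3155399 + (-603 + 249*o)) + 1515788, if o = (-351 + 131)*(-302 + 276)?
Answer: -215934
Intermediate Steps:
o = 5720 (o = -220*(-26) = 5720)
(-3155399 + (-603 + 249*o)) + 1515788 = (-3155399 + (-603 + 249*5720)) + 1515788 = (-3155399 + (-603 + 1424280)) + 1515788 = (-3155399 + 1423677) + 1515788 = -1731722 + 1515788 = -215934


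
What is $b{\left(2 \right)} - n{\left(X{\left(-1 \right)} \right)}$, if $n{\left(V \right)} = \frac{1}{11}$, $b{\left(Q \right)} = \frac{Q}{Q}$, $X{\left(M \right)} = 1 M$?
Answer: $\frac{10}{11} \approx 0.90909$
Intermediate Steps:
$X{\left(M \right)} = M$
$b{\left(Q \right)} = 1$
$n{\left(V \right)} = \frac{1}{11}$
$b{\left(2 \right)} - n{\left(X{\left(-1 \right)} \right)} = 1 - \frac{1}{11} = \frac{10}{11}$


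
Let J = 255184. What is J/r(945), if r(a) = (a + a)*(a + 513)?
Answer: 63796/688905 ≈ 0.092605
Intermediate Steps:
r(a) = 2*a*(513 + a) (r(a) = (2*a)*(513 + a) = 2*a*(513 + a))
J/r(945) = 255184/((2*945*(513 + 945))) = 255184/((2*945*1458)) = 255184/2755620 = 255184*(1/2755620) = 63796/688905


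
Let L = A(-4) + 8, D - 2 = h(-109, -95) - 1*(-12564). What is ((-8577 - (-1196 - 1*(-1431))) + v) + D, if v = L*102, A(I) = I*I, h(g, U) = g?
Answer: 6093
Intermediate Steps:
A(I) = I**2
D = 12457 (D = 2 + (-109 - 1*(-12564)) = 2 + (-109 + 12564) = 2 + 12455 = 12457)
L = 24 (L = (-4)**2 + 8 = 16 + 8 = 24)
v = 2448 (v = 24*102 = 2448)
((-8577 - (-1196 - 1*(-1431))) + v) + D = ((-8577 - (-1196 - 1*(-1431))) + 2448) + 12457 = ((-8577 - (-1196 + 1431)) + 2448) + 12457 = ((-8577 - 1*235) + 2448) + 12457 = ((-8577 - 235) + 2448) + 12457 = (-8812 + 2448) + 12457 = -6364 + 12457 = 6093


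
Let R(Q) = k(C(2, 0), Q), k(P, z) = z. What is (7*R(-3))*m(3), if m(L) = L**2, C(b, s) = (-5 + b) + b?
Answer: -189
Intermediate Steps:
C(b, s) = -5 + 2*b
R(Q) = Q
(7*R(-3))*m(3) = (7*(-3))*3**2 = -21*9 = -189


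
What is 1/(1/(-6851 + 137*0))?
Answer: -6851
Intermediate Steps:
1/(1/(-6851 + 137*0)) = 1/(1/(-6851 + 0)) = 1/(1/(-6851)) = 1/(-1/6851) = -6851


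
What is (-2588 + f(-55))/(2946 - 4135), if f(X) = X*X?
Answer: -437/1189 ≈ -0.36754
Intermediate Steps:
f(X) = X²
(-2588 + f(-55))/(2946 - 4135) = (-2588 + (-55)²)/(2946 - 4135) = (-2588 + 3025)/(-1189) = 437*(-1/1189) = -437/1189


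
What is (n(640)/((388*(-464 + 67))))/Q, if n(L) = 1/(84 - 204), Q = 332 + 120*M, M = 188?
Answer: 1/423143053440 ≈ 2.3633e-12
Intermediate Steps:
Q = 22892 (Q = 332 + 120*188 = 332 + 22560 = 22892)
n(L) = -1/120 (n(L) = 1/(-120) = -1/120)
(n(640)/((388*(-464 + 67))))/Q = -1/(388*(-464 + 67))/120/22892 = -1/(120*(388*(-397)))*(1/22892) = -1/120/(-154036)*(1/22892) = -1/120*(-1/154036)*(1/22892) = (1/18484320)*(1/22892) = 1/423143053440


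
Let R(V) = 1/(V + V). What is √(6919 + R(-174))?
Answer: 7*√4275093/174 ≈ 83.181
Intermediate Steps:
R(V) = 1/(2*V)
√(6919 + R(-174)) = √(6919 + (½)/(-174)) = √(6919 + (½)*(-1/174)) = √(6919 - 1/348) = √(2407811/348) = 7*√4275093/174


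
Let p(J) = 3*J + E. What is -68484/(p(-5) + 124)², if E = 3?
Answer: -17121/3136 ≈ -5.4595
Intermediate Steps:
p(J) = 3 + 3*J (p(J) = 3*J + 3 = 3 + 3*J)
-68484/(p(-5) + 124)² = -68484/((3 + 3*(-5)) + 124)² = -68484/((3 - 15) + 124)² = -68484/(-12 + 124)² = -68484/(112²) = -68484/12544 = -68484*1/12544 = -17121/3136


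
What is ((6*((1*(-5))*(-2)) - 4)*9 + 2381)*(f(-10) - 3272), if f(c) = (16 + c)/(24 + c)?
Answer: -66069385/7 ≈ -9.4385e+6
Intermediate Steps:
f(c) = (16 + c)/(24 + c)
((6*((1*(-5))*(-2)) - 4)*9 + 2381)*(f(-10) - 3272) = ((6*((1*(-5))*(-2)) - 4)*9 + 2381)*((16 - 10)/(24 - 10) - 3272) = ((6*(-5*(-2)) - 4)*9 + 2381)*(6/14 - 3272) = ((6*10 - 4)*9 + 2381)*((1/14)*6 - 3272) = ((60 - 4)*9 + 2381)*(3/7 - 3272) = (56*9 + 2381)*(-22901/7) = (504 + 2381)*(-22901/7) = 2885*(-22901/7) = -66069385/7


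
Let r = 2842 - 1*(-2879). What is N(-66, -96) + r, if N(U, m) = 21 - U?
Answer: 5808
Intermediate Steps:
r = 5721 (r = 2842 + 2879 = 5721)
N(-66, -96) + r = (21 - 1*(-66)) + 5721 = (21 + 66) + 5721 = 87 + 5721 = 5808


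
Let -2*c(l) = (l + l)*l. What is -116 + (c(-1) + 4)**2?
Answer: -107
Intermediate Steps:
c(l) = -l**2 (c(l) = -(l + l)*l/2 = -2*l*l/2 = -l**2)
-116 + (c(-1) + 4)**2 = -116 + (-1*(-1)**2 + 4)**2 = -116 + (-1*1 + 4)**2 = -116 + (-1 + 4)**2 = -116 + 3**2 = -116 + 9 = -107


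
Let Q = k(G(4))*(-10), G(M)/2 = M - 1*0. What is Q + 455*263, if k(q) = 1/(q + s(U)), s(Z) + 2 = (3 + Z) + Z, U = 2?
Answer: 1555635/13 ≈ 1.1966e+5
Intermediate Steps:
s(Z) = 1 + 2*Z (s(Z) = -2 + ((3 + Z) + Z) = -2 + (3 + 2*Z) = 1 + 2*Z)
G(M) = 2*M (G(M) = 2*(M - 1*0) = 2*(M + 0) = 2*M)
k(q) = 1/(5 + q) (k(q) = 1/(q + (1 + 2*2)) = 1/(q + (1 + 4)) = 1/(q + 5) = 1/(5 + q))
Q = -10/13 (Q = -10/(5 + 2*4) = -10/(5 + 8) = -10/13 ≈ -0.76923)
Q + 455*263 = -10/13 + 455*263 = -10/13 + 119665 = 1555635/13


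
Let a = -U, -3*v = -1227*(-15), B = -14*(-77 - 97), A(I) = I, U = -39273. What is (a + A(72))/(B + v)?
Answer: -13115/1233 ≈ -10.637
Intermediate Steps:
B = 2436 (B = -14*(-174) = 2436)
v = -6135 (v = -(-409)*(-15) = -⅓*18405 = -6135)
a = 39273 (a = -1*(-39273) = 39273)
(a + A(72))/(B + v) = (39273 + 72)/(2436 - 6135) = 39345/(-3699) = 39345*(-1/3699) = -13115/1233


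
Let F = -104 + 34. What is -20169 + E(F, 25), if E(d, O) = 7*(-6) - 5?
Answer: -20216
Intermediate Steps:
F = -70
E(d, O) = -47 (E(d, O) = -42 - 5 = -47)
-20169 + E(F, 25) = -20169 - 47 = -20216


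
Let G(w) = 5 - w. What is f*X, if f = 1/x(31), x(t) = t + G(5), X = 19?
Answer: 19/31 ≈ 0.61290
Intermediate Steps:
x(t) = t (x(t) = t + (5 - 1*5) = t + (5 - 5) = t + 0 = t)
f = 1/31 ≈ 0.032258
f*X = (1/31)*19 = 19/31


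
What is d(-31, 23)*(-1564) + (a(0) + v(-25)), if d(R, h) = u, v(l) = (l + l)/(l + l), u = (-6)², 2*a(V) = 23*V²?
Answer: -56303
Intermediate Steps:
a(V) = 23*V²/2 (a(V) = (23*V²)/2 = 23*V²/2)
u = 36
v(l) = 1 (v(l) = (2*l)/((2*l)) = (2*l)*(1/(2*l)) = 1)
d(R, h) = 36
d(-31, 23)*(-1564) + (a(0) + v(-25)) = 36*(-1564) + ((23/2)*0² + 1) = -56304 + ((23/2)*0 + 1) = -56304 + (0 + 1) = -56304 + 1 = -56303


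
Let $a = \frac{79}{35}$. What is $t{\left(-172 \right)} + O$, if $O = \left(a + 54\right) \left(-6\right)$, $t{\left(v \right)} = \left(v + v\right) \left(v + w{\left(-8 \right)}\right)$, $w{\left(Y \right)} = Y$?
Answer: $\frac{2155386}{35} \approx 61582.0$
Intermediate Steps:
$t{\left(v \right)} = 2 v \left(-8 + v\right)$ ($t{\left(v \right)} = \left(v + v\right) \left(v - 8\right) = 2 v \left(-8 + v\right)$)
$a = \frac{79}{35}$ ($a = 79 \cdot \frac{1}{35} = \frac{79}{35} \approx 2.2571$)
$O = - \frac{11814}{35}$ ($O = \left(\frac{79}{35} + 54\right) \left(-6\right) = \frac{1969}{35} \left(-6\right) = - \frac{11814}{35} \approx -337.54$)
$t{\left(-172 \right)} + O = 2 \left(-172\right) \left(-8 - 172\right) - \frac{11814}{35} = 2 \left(-172\right) \left(-180\right) - \frac{11814}{35} = 61920 - \frac{11814}{35} = \frac{2155386}{35}$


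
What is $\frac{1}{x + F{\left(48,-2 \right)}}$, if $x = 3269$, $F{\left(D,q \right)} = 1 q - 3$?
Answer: $\frac{1}{3264} \approx 0.00030637$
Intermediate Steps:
$F{\left(D,q \right)} = -3 + q$ ($F{\left(D,q \right)} = q - 3 = -3 + q$)
$\frac{1}{x + F{\left(48,-2 \right)}} = \frac{1}{3269 - 5} = \frac{1}{3264}$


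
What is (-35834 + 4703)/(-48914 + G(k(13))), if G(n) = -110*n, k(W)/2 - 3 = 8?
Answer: 31131/51334 ≈ 0.60644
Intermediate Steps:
k(W) = 22 (k(W) = 6 + 2*8 = 6 + 16 = 22)
(-35834 + 4703)/(-48914 + G(k(13))) = (-35834 + 4703)/(-48914 - 110*22) = -31131/(-48914 - 2420) = -31131/(-51334) = -31131*(-1/51334) = 31131/51334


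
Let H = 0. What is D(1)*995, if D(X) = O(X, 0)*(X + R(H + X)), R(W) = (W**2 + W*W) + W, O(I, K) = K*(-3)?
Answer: 0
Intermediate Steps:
O(I, K) = -3*K
R(W) = W + 2*W**2 (R(W) = (W**2 + W**2) + W = 2*W**2 + W = W + 2*W**2)
D(X) = 0 (D(X) = (-3*0)*(X + (0 + X)*(1 + 2*(0 + X))) = 0*(X + X*(1 + 2*X)) = 0)
D(1)*995 = 0*995 = 0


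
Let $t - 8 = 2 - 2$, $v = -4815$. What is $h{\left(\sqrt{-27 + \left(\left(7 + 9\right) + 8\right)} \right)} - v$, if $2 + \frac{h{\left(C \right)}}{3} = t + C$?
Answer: $4833 + 3 i \sqrt{3} \approx 4833.0 + 5.1962 i$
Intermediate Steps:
$t = 8$ ($t = 8 + \left(2 - 2\right) = 8 + 0 = 8$)
$h{\left(C \right)} = 18 + 3 C$ ($h{\left(C \right)} = -6 + 3 \left(8 + C\right) = -6 + \left(24 + 3 C\right) = 18 + 3 C$)
$h{\left(\sqrt{-27 + \left(\left(7 + 9\right) + 8\right)} \right)} - v = \left(18 + 3 \sqrt{-27 + \left(\left(7 + 9\right) + 8\right)}\right) - -4815 = \left(18 + 3 \sqrt{-27 + \left(16 + 8\right)}\right) + 4815 = \left(18 + 3 \sqrt{-27 + 24}\right) + 4815 = \left(18 + 3 \sqrt{-3}\right) + 4815 = \left(18 + 3 i \sqrt{3}\right) + 4815 = 4833 + 3 i \sqrt{3}$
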